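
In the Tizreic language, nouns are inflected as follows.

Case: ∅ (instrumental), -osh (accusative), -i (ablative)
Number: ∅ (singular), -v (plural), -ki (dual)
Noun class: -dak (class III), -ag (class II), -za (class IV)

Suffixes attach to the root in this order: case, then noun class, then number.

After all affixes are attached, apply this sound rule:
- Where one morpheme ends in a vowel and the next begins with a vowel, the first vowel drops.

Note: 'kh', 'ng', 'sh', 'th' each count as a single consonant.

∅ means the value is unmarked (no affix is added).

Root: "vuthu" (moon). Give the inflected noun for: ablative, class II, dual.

Attach case ablative -i → vuthui.
Attach noun class class II -ag → vuthuiag.
Attach number dual -ki → vuthuiagki.
Apply vowel deletion: vuthuiagki → vuthagki.

vuthagki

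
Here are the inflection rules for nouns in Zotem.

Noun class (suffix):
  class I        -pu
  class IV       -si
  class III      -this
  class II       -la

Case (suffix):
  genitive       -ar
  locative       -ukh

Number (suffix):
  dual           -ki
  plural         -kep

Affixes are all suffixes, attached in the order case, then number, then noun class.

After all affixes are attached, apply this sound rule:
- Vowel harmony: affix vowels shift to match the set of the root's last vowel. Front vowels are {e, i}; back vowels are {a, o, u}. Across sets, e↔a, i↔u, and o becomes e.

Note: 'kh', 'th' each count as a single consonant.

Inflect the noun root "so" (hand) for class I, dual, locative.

soukhkupu

Attach case locative -ukh → soukh.
Attach number dual -ki → soukhki.
Attach noun class class I -pu → soukhkipu.
Apply vowel harmony: soukhkipu → soukhkupu.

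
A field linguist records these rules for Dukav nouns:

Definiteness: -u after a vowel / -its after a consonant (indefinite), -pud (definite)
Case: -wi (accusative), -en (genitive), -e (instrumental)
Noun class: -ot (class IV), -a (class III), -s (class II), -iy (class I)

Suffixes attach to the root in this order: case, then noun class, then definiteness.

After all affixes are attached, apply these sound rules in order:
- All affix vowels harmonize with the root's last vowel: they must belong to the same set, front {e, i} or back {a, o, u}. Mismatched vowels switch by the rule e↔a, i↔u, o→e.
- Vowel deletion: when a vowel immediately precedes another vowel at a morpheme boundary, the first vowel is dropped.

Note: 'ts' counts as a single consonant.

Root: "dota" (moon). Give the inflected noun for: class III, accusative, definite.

dotawapud

Attach case accusative -wi → dotawi.
Attach noun class class III -a → dotawia.
Attach definiteness definite -pud → dotawiapud.
Apply vowel harmony: dotawiapud → dotawuapud.
Apply vowel deletion: dotawuapud → dotawapud.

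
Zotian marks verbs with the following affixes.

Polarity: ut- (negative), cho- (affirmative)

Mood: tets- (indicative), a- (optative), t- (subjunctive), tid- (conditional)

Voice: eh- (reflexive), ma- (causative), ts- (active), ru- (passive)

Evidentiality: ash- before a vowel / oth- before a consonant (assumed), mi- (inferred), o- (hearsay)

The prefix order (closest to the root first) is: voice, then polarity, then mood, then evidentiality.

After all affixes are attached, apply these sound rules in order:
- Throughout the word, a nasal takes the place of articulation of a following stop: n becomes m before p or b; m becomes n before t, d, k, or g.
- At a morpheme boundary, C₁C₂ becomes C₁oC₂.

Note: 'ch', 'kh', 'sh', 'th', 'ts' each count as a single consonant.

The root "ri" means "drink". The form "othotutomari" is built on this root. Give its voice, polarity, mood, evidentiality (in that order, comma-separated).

causative, negative, subjunctive, assumed

Segment: oth-t-ut-ma-ri.
voice: ma- → causative.
polarity: ut- → negative.
mood: t- → subjunctive.
evidentiality: ash/oth- → assumed.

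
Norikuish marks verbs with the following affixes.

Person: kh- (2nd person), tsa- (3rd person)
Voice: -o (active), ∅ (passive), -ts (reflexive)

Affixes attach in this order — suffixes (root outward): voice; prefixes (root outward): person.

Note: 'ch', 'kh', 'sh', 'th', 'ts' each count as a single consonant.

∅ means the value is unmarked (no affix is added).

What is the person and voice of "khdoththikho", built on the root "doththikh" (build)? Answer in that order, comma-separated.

2nd person, active

Segment: kh-doththikh-o.
person: kh- → 2nd person.
voice: -o → active.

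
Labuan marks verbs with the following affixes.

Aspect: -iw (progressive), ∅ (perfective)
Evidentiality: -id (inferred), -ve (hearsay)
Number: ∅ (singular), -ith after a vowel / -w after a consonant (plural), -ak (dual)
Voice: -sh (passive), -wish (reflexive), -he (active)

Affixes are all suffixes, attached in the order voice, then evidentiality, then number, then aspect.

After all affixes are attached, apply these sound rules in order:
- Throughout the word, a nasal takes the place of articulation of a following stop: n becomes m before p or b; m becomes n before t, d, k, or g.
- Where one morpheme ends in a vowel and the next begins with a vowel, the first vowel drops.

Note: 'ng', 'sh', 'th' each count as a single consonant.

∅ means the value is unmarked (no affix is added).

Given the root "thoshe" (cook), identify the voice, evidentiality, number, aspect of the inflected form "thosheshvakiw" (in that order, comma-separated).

Segment: thoshe-sh-ve-ak-iw.
voice: -sh → passive.
evidentiality: -ve → hearsay.
number: -ak → dual.
aspect: -iw → progressive.

passive, hearsay, dual, progressive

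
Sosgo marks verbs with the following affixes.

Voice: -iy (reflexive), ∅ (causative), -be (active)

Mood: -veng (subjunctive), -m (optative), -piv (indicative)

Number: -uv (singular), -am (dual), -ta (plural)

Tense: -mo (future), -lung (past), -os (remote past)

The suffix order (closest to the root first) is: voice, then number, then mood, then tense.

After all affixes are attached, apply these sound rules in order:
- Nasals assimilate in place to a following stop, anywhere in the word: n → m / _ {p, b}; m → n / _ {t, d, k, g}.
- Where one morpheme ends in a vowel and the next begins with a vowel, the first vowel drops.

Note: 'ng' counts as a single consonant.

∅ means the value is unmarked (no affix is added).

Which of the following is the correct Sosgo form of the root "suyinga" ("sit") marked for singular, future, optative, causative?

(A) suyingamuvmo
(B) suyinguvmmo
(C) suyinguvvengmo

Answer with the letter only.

voice = causative: zero marking, form stays suyinga.
Attach number singular -uv → suyingauv.
Attach mood optative -m → suyingauvm.
Attach tense future -mo → suyingauvmmo.
Nasal assimilation: no change.
Apply vowel deletion: suyingauvmmo → suyinguvmmo.
So the correct form is suyinguvmmo, option (B).
(C) suyinguvvengmo is wrong: it uses subjunctive instead of optative for mood.
(A) suyingamuvmo is wrong: it has the affixes in the wrong order.

B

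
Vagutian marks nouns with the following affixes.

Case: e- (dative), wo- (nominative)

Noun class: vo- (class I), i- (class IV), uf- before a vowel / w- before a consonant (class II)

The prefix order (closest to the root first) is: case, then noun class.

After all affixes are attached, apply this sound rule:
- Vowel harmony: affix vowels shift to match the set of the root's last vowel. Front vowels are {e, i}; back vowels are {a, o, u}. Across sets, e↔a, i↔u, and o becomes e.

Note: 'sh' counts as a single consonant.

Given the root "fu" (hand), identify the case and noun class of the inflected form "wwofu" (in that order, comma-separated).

nominative, class II

Segment: w-wo-fu.
case: wo- → nominative.
noun class: uf/w- → class II.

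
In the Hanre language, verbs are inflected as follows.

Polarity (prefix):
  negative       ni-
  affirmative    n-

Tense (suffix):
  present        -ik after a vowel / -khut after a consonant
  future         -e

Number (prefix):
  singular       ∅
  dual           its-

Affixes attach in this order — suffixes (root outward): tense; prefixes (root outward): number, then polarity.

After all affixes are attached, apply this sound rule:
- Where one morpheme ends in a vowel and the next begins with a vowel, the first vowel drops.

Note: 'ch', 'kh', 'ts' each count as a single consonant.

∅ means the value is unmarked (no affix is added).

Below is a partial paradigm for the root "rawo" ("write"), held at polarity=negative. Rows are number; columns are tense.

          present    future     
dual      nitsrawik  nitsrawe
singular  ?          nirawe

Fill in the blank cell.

number = singular: zero marking, form stays rawo.
Attach tense present -ik (after vowel 'o') → rawoik.
Attach polarity negative ni- → nirawoik.
Apply vowel deletion: nirawoik → nirawik.

nirawik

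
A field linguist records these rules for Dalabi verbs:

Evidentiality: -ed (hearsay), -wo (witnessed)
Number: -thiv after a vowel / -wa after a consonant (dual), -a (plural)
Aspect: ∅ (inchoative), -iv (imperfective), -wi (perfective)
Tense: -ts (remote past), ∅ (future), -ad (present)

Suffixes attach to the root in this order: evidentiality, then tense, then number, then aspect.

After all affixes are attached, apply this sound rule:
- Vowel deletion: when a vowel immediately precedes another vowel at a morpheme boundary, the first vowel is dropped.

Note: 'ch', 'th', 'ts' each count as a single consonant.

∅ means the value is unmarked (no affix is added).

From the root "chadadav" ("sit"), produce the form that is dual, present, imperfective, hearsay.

Attach evidentiality hearsay -ed → chadadaved.
Attach tense present -ad → chadadavedad.
Attach number dual -wa (after consonant 'd') → chadadavedadwa.
Attach aspect imperfective -iv → chadadavedadwaiv.
Apply vowel deletion: chadadavedadwaiv → chadadavedadwiv.

chadadavedadwiv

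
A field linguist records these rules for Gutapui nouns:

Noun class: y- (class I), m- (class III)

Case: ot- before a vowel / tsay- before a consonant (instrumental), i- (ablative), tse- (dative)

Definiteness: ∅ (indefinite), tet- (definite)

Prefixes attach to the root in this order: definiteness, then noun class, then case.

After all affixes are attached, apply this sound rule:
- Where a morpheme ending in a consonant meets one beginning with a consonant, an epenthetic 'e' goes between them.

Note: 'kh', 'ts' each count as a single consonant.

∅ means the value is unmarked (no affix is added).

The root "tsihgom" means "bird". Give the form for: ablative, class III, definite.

Attach definiteness definite tet- → tettsihgom.
Attach noun class class III m- → mtettsihgom.
Attach case ablative i- → imtettsihgom.
Apply epenthesis: imtettsihgom → imetetetsihgom.

imetetetsihgom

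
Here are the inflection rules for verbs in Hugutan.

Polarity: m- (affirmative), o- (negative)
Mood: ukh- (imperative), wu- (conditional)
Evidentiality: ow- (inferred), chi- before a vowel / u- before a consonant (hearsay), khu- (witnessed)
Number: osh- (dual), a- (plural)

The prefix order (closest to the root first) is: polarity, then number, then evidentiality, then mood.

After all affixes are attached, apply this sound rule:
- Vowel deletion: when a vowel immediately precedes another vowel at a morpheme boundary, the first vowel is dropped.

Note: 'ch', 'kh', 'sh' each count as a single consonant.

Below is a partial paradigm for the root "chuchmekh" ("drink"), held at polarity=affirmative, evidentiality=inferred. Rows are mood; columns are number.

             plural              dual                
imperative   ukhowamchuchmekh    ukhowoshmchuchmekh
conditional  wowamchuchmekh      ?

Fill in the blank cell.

Attach polarity affirmative m- → mchuchmekh.
Attach number dual osh- → oshmchuchmekh.
Attach evidentiality inferred ow- → owoshmchuchmekh.
Attach mood conditional wu- → wuowoshmchuchmekh.
Apply vowel deletion: wuowoshmchuchmekh → wowoshmchuchmekh.

wowoshmchuchmekh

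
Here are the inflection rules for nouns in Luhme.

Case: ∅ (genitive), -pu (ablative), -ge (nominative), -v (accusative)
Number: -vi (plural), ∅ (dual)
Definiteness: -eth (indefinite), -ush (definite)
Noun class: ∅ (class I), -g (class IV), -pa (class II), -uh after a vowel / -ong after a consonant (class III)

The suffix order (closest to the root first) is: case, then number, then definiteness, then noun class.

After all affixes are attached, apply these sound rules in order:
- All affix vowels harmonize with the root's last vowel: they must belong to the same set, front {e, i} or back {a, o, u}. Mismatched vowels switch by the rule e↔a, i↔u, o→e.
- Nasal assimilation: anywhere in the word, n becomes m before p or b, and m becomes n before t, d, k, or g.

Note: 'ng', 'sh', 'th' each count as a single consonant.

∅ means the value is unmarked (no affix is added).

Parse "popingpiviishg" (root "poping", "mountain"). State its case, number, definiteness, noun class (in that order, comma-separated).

Segment: poping-pu-vi-ush-g.
case: -pu → ablative.
number: -vi → plural.
definiteness: -ush → definite.
noun class: -g → class IV.

ablative, plural, definite, class IV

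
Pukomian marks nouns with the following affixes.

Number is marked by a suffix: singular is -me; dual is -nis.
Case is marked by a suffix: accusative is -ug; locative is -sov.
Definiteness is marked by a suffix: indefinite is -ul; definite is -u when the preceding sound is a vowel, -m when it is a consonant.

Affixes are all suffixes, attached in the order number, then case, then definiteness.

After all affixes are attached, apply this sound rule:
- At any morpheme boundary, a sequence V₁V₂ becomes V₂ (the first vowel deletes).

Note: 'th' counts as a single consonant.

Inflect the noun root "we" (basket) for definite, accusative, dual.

wenisugm

Attach number dual -nis → wenis.
Attach case accusative -ug → wenisug.
Attach definiteness definite -m (after consonant 'g') → wenisugm.
Vowel deletion: no change.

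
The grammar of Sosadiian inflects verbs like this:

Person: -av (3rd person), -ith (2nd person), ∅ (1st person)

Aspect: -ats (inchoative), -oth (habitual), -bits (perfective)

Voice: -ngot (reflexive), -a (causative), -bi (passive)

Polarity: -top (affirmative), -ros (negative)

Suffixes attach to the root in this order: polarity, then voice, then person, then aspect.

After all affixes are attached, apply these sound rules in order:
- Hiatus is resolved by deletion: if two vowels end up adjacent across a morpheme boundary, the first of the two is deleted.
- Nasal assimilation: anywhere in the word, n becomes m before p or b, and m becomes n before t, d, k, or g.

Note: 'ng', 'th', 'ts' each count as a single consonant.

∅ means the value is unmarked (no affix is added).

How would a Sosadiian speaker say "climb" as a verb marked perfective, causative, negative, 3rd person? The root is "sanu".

sanurosavbits

Attach polarity negative -ros → sanuros.
Attach voice causative -a → sanurosa.
Attach person 3rd person -av → sanurosaav.
Attach aspect perfective -bits → sanurosaavbits.
Apply vowel deletion: sanurosaavbits → sanurosavbits.
Nasal assimilation: no change.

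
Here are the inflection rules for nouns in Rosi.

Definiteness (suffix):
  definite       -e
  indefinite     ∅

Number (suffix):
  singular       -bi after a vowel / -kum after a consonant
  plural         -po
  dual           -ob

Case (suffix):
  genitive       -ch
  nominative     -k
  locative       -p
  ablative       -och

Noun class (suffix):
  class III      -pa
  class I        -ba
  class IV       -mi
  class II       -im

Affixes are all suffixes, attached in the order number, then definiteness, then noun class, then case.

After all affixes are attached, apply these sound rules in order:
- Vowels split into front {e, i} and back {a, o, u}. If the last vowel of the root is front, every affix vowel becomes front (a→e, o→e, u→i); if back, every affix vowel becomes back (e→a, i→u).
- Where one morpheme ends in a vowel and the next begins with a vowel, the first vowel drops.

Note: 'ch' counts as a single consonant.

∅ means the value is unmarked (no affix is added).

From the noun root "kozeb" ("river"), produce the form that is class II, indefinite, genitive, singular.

kozebkimimch

Attach number singular -kum (after consonant 'b') → kozebkum.
definiteness = indefinite: zero marking, form stays kozebkum.
Attach noun class class II -im → kozebkumim.
Attach case genitive -ch → kozebkumimch.
Apply vowel harmony: kozebkumimch → kozebkimimch.
Vowel deletion: no change.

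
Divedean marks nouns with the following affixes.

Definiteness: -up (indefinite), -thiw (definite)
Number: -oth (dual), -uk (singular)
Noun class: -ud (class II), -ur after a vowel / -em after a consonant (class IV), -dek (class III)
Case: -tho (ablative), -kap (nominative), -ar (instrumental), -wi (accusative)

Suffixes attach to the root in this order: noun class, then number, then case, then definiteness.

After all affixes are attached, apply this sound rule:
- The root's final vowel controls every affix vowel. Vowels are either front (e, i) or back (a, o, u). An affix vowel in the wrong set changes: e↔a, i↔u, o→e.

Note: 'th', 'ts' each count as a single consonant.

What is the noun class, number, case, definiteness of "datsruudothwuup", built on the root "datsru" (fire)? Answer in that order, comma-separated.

Segment: datsru-ud-oth-wi-up.
noun class: -ud → class II.
number: -oth → dual.
case: -wi → accusative.
definiteness: -up → indefinite.

class II, dual, accusative, indefinite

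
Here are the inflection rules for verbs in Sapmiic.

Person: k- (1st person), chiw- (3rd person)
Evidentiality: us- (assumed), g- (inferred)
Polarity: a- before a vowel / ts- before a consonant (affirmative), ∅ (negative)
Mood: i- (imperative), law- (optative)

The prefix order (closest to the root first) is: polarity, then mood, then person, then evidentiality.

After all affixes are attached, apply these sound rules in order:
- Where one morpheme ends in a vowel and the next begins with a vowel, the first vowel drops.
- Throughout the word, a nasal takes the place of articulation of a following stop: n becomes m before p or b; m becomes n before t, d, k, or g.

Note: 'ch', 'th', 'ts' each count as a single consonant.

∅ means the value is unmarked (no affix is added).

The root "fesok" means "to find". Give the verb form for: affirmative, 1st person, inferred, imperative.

gkitsfesok

Attach polarity affirmative ts- (before consonant 'f') → tsfesok.
Attach mood imperative i- → itsfesok.
Attach person 1st person k- → kitsfesok.
Attach evidentiality inferred g- → gkitsfesok.
Vowel deletion: no change.
Nasal assimilation: no change.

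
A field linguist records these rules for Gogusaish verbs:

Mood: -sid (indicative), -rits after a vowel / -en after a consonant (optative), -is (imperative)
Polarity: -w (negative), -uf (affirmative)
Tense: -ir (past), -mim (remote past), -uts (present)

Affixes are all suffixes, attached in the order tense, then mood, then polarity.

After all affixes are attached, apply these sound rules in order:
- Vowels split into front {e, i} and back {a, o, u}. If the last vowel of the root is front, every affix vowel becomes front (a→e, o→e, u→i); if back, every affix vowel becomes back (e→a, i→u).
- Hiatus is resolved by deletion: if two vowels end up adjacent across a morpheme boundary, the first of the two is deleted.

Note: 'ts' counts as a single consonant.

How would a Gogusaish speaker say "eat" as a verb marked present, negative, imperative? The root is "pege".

pegitsisw

Attach tense present -uts → pegeuts.
Attach mood imperative -is → pegeutsis.
Attach polarity negative -w → pegeutsisw.
Apply vowel harmony: pegeutsisw → pegeitsisw.
Apply vowel deletion: pegeitsisw → pegitsisw.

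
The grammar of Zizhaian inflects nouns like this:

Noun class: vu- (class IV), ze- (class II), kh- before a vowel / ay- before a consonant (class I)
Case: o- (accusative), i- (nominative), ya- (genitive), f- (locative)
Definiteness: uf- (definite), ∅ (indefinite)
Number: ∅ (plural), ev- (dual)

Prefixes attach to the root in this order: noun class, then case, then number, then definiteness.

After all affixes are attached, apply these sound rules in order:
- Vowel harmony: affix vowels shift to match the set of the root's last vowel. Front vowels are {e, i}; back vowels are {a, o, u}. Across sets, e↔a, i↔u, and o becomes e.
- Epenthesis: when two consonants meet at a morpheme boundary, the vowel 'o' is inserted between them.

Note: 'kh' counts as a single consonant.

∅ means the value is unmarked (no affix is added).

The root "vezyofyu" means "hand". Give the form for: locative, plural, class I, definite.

ufofayovezyofyu

Attach noun class class I ay- (before consonant 'v') → ayvezyofyu.
Attach case locative f- → fayvezyofyu.
number = plural: zero marking, form stays fayvezyofyu.
Attach definiteness definite uf- → uffayvezyofyu.
Vowel harmony: no change.
Apply epenthesis: uffayvezyofyu → ufofayovezyofyu.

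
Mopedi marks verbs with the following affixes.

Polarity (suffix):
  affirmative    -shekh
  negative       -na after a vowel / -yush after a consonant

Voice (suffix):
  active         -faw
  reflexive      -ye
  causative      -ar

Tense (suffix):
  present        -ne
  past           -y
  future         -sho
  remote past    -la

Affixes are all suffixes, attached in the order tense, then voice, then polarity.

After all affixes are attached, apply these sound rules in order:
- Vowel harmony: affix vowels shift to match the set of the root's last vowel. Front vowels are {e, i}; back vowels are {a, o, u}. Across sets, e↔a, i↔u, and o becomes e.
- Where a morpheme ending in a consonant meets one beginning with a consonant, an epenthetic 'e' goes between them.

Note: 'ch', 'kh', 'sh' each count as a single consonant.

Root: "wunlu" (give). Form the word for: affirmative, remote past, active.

Attach tense remote past -la → wunlula.
Attach voice active -faw → wunlulafaw.
Attach polarity affirmative -shekh → wunlulafawshekh.
Apply vowel harmony: wunlulafawshekh → wunlulafawshakh.
Apply epenthesis: wunlulafawshakh → wunlulafaweshakh.

wunlulafaweshakh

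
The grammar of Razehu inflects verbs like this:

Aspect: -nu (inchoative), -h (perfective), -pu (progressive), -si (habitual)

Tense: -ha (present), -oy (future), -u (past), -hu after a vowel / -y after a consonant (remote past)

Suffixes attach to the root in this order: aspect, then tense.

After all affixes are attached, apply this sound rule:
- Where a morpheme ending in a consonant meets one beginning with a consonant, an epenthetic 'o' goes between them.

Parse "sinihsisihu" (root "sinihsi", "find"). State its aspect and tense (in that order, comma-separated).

habitual, remote past

Segment: sinihsi-si-hu.
aspect: -si → habitual.
tense: -hu/y → remote past.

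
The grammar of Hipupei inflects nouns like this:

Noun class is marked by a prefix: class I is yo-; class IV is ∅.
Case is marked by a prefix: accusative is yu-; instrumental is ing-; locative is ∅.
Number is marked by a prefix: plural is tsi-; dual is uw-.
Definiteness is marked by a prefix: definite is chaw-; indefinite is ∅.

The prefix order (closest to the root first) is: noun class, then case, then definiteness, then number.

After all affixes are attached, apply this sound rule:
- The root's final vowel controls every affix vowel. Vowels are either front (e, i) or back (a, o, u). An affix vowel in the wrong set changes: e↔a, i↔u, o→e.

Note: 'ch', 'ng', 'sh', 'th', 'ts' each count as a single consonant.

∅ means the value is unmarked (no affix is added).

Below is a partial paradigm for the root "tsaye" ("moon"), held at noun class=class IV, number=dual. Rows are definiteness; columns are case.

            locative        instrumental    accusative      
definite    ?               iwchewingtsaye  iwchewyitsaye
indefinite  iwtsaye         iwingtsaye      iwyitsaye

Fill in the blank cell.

noun class = class IV: zero marking, form stays tsaye.
case = locative: zero marking, form stays tsaye.
Attach definiteness definite chaw- → chawtsaye.
Attach number dual uw- → uwchawtsaye.
Apply vowel harmony: uwchawtsaye → iwchewtsaye.

iwchewtsaye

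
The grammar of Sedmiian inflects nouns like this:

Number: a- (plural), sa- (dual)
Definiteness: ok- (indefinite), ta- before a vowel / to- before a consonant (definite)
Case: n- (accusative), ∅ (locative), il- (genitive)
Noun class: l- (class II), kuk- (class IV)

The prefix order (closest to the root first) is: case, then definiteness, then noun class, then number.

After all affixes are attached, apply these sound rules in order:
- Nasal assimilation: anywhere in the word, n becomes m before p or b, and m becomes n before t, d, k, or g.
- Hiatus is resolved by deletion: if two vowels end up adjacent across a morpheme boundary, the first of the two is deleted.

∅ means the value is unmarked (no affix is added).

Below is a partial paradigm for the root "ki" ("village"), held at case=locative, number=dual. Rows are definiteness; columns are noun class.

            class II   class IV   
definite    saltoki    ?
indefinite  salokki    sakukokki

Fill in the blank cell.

case = locative: zero marking, form stays ki.
Attach definiteness definite to- (before consonant 'k') → toki.
Attach noun class class IV kuk- → kuktoki.
Attach number dual sa- → sakuktoki.
Nasal assimilation: no change.
Vowel deletion: no change.

sakuktoki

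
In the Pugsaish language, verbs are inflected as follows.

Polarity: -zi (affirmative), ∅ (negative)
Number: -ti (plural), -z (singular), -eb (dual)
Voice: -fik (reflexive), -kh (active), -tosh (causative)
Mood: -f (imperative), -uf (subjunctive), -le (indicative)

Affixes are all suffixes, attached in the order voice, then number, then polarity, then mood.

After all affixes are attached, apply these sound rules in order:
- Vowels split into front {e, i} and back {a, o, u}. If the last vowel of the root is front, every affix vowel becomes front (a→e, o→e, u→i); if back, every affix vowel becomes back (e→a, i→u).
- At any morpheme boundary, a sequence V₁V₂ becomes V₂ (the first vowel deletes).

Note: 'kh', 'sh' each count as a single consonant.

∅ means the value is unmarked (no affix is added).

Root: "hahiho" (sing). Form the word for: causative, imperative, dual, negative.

Attach voice causative -tosh → hahihotosh.
Attach number dual -eb → hahihotosheb.
polarity = negative: zero marking, form stays hahihotosheb.
Attach mood imperative -f → hahihotoshebf.
Apply vowel harmony: hahihotoshebf → hahihotoshabf.
Vowel deletion: no change.

hahihotoshabf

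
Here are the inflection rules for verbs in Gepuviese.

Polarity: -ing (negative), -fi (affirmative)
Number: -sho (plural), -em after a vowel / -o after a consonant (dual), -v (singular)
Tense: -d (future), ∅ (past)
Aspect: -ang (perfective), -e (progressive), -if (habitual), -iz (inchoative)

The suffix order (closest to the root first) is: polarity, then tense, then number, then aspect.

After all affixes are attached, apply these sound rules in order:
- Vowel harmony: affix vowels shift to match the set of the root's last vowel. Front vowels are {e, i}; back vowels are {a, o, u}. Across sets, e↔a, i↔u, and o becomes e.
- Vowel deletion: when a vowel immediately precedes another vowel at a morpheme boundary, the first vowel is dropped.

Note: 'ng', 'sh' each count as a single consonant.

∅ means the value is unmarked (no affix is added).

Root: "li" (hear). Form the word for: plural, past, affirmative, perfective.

Attach polarity affirmative -fi → lifi.
tense = past: zero marking, form stays lifi.
Attach number plural -sho → lifisho.
Attach aspect perfective -ang → lifishoang.
Apply vowel harmony: lifishoang → lifisheeng.
Apply vowel deletion: lifisheeng → lifisheng.

lifisheng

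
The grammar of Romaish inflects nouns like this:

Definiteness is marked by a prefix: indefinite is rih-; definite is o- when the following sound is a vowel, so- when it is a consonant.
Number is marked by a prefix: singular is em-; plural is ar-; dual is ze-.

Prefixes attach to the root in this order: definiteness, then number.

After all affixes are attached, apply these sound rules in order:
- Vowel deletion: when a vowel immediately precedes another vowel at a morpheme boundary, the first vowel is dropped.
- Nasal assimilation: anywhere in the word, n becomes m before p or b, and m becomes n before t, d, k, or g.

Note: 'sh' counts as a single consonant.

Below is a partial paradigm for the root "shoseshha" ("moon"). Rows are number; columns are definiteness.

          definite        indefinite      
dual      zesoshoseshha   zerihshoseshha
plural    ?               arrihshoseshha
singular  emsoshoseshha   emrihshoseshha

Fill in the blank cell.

arsoshoseshha

Attach definiteness definite so- (before consonant 'sh') → soshoseshha.
Attach number plural ar- → arsoshoseshha.
Vowel deletion: no change.
Nasal assimilation: no change.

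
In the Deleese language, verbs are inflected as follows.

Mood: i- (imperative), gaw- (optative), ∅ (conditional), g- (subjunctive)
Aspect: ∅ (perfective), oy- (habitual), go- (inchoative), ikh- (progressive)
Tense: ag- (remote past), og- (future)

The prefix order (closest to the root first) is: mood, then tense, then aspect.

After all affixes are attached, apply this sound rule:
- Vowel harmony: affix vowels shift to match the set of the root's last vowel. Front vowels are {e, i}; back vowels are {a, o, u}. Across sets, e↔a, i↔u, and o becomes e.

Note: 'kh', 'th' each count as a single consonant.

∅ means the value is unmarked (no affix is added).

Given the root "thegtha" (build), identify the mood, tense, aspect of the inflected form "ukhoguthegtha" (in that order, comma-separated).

Segment: ikh-og-i-thegtha.
mood: i- → imperative.
tense: og- → future.
aspect: ikh- → progressive.

imperative, future, progressive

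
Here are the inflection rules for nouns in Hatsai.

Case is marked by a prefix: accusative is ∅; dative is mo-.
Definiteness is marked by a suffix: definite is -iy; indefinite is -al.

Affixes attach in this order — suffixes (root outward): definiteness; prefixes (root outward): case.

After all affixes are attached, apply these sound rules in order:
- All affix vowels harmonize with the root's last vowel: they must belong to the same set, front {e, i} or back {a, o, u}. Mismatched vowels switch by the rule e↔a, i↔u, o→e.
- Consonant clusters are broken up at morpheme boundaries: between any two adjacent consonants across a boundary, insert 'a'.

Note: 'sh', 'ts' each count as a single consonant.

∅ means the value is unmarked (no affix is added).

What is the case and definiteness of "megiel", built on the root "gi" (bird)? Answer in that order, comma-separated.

Segment: mo-gi-al.
case: mo- → dative.
definiteness: -al → indefinite.

dative, indefinite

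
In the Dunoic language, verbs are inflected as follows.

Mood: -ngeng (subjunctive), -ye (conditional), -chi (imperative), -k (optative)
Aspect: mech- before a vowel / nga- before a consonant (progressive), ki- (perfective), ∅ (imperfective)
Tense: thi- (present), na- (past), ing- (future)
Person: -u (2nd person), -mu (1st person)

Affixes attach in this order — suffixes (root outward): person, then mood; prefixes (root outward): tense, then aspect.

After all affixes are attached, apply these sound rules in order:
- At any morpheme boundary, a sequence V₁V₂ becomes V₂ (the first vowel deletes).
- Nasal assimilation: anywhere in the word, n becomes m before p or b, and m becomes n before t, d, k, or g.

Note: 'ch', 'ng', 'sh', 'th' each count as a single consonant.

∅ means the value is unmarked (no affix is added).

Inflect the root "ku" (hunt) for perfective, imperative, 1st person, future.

kingkumuchi

Attach tense future ing- → ingku.
Attach person 1st person -mu → ingkumu.
Attach mood imperative -chi → ingkumuchi.
Attach aspect perfective ki- → kiingkumuchi.
Apply vowel deletion: kiingkumuchi → kingkumuchi.
Nasal assimilation: no change.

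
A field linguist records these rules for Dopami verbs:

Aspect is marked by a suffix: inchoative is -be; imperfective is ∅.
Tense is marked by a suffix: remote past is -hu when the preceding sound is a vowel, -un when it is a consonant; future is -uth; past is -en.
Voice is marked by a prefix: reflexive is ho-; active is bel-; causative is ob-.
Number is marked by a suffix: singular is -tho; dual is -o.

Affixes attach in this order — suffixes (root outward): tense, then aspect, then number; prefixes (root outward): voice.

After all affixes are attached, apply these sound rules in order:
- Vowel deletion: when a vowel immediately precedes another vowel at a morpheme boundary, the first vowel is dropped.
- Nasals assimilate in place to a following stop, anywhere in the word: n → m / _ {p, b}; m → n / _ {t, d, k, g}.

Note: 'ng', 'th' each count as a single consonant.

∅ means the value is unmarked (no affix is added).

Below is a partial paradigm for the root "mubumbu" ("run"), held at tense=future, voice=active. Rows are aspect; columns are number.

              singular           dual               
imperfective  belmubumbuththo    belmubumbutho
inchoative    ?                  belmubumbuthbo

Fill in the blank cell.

belmubumbuthbetho

Attach tense future -uth → mubumbuuth.
Attach voice active bel- → belmubumbuuth.
Attach aspect inchoative -be → belmubumbuuthbe.
Attach number singular -tho → belmubumbuuthbetho.
Apply vowel deletion: belmubumbuuthbetho → belmubumbuthbetho.
Nasal assimilation: no change.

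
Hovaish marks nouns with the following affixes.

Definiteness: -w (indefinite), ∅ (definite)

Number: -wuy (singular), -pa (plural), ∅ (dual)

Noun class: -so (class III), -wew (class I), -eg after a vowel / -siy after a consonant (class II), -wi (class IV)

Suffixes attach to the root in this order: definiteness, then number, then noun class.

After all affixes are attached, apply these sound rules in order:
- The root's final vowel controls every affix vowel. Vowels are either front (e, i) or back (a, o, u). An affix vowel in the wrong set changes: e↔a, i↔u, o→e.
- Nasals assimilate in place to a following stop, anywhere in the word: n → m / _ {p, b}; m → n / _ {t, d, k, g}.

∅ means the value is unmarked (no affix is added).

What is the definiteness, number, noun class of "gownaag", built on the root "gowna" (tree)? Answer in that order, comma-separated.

definite, dual, class II

Segment: gowna-eg.
definiteness: ∅ → definite.
number: ∅ → dual.
noun class: -eg/siy → class II.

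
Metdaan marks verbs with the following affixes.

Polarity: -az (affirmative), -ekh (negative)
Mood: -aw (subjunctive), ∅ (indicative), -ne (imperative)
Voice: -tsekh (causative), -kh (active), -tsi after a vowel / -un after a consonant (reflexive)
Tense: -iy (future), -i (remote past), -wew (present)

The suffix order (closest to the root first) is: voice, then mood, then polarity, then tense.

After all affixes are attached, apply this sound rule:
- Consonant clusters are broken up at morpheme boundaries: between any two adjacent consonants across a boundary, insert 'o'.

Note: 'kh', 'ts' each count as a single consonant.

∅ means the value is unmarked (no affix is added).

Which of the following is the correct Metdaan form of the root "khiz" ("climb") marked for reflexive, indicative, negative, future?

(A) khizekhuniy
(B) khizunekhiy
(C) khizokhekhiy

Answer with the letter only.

B

Attach voice reflexive -un (after consonant 'z') → khizun.
mood = indicative: zero marking, form stays khizun.
Attach polarity negative -ekh → khizunekh.
Attach tense future -iy → khizunekhiy.
Epenthesis: no change.
So the correct form is khizunekhiy, option (B).
(C) khizokhekhiy is wrong: it uses active instead of reflexive for voice.
(A) khizekhuniy is wrong: it has the affixes in the wrong order.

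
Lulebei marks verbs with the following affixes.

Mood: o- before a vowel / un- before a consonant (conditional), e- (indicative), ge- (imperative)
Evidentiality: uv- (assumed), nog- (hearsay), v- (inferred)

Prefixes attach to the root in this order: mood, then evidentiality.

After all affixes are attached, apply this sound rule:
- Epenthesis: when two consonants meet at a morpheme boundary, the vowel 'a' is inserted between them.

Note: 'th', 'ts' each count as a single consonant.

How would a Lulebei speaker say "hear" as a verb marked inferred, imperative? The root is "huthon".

Attach mood imperative ge- → gehuthon.
Attach evidentiality inferred v- → vgehuthon.
Apply epenthesis: vgehuthon → vagehuthon.

vagehuthon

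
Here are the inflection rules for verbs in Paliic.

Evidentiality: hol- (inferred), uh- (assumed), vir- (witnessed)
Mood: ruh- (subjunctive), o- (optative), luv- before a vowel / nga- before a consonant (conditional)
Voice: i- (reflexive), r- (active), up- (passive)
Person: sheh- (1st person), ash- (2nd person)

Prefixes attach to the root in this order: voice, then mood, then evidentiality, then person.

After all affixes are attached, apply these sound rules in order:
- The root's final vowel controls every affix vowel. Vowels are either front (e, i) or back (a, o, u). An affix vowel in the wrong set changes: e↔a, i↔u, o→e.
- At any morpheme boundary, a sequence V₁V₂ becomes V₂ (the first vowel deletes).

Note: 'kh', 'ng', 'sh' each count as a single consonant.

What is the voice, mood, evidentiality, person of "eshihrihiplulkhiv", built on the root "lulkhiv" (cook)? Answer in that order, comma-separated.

Segment: ash-uh-ruh-up-lulkhiv.
voice: up- → passive.
mood: ruh- → subjunctive.
evidentiality: uh- → assumed.
person: ash- → 2nd person.

passive, subjunctive, assumed, 2nd person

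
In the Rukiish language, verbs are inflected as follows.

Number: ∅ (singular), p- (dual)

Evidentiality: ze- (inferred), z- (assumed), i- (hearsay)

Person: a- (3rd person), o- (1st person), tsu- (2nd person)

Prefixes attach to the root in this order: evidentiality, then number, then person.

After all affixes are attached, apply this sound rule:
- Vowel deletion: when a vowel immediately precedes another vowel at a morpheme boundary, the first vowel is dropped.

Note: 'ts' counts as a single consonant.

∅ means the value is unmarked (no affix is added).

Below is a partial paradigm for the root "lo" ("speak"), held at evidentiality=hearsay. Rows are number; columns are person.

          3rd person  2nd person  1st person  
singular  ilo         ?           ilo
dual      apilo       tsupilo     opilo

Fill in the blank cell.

Attach evidentiality hearsay i- → ilo.
number = singular: zero marking, form stays ilo.
Attach person 2nd person tsu- → tsuilo.
Apply vowel deletion: tsuilo → tsilo.

tsilo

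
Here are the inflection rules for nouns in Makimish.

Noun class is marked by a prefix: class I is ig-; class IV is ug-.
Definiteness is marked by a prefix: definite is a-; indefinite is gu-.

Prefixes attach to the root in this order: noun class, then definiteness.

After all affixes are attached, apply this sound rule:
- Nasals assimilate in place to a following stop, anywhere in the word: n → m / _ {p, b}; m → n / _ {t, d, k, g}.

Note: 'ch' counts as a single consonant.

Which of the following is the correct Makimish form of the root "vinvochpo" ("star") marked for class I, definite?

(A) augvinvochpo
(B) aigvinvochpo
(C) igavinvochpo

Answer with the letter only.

Attach noun class class I ig- → igvinvochpo.
Attach definiteness definite a- → aigvinvochpo.
Nasal assimilation: no change.
So the correct form is aigvinvochpo, option (B).
(A) augvinvochpo is wrong: it uses class IV instead of class I for noun class.
(C) igavinvochpo is wrong: it has the affixes in the wrong order.

B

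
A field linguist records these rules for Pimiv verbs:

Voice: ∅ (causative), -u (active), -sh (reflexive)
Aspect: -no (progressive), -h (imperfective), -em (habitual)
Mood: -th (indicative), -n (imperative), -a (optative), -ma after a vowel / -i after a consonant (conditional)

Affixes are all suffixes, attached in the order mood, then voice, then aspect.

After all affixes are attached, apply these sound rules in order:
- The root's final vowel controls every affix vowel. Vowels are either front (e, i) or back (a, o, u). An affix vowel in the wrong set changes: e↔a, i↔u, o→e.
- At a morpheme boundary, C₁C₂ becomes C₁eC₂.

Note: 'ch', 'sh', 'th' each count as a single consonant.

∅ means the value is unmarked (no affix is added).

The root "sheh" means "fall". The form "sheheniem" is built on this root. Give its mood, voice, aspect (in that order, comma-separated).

imperative, active, habitual

Segment: sheh-n-u-em.
mood: -n → imperative.
voice: -u → active.
aspect: -em → habitual.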